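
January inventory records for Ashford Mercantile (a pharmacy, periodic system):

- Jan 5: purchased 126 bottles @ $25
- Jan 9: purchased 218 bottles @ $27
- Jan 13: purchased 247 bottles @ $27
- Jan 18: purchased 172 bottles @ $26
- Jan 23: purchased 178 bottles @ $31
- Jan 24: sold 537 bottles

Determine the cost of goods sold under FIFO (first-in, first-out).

COGS = $14,247

Jan 24, 537 sold [FIFO — oldest first]: 126 @ $25 + 218 @ $27 + 193 @ $27 = $14,247
Ending inventory: 54 @ $27 + 172 @ $26 + 178 @ $31 = $11,448
Check: goods available $25,695 = COGS $14,247 + ending $11,448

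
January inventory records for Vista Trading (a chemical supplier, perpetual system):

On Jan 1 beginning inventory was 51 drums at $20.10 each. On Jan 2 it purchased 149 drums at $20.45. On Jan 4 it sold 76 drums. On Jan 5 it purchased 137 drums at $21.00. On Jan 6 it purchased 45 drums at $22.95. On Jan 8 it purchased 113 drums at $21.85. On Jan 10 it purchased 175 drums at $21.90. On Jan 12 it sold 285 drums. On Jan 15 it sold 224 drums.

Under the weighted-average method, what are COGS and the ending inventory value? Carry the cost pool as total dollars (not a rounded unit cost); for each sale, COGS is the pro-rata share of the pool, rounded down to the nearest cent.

COGS = $12,460.95; ending inventory = $1,822.50

After Jan 1: 51 on hand, pool $1,025.10 (≈ $20.1000 each)
After Jan 2: 200 on hand, pool $4,072.15 (≈ $20.3607 each)
Jan 4, sell 76: 76/200 × $4,072.15 → $1,547.41
After Jan 5: 261 on hand, pool $5,401.74 (≈ $20.6963 each)
After Jan 6: 306 on hand, pool $6,434.49 (≈ $21.0277 each)
After Jan 8: 419 on hand, pool $8,903.54 (≈ $21.2495 each)
After Jan 10: 594 on hand, pool $12,736.04 (≈ $21.4411 each)
Jan 12, sell 285: 285/594 × $12,736.04 → $6,110.72
Jan 15, sell 224: 224/309 × $6,625.32 → $4,802.82
Total COGS = $1,547.41 + $6,110.72 + $4,802.82 = $12,460.95
Ending inventory (cost pool remaining) = $1,822.50
Check: goods available $14,283.45 = COGS $12,460.95 + ending $1,822.50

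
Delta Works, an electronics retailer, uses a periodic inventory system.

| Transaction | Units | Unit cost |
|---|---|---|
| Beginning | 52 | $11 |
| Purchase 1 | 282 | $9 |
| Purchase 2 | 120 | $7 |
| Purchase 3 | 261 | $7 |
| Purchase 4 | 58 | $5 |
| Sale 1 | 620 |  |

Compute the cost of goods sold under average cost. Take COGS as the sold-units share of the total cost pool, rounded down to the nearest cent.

COGS = $4,866.15

Sale 1, sell 620: 620/773 × $6,067.00 → $4,866.15
Ending inventory (cost pool remaining) = $1,200.85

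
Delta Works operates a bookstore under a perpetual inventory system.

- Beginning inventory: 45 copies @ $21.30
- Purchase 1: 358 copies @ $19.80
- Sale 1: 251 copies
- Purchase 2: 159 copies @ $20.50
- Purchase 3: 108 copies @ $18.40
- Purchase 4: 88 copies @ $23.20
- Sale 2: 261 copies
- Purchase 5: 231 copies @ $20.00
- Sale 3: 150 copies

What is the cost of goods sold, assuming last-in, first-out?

Sale 1 (251) [LIFO — newest first]: 251 @ $19.80 = $4,969.80
Sale 2 (261) [LIFO — newest first]: 88 @ $23.20 + 108 @ $18.40 + 65 @ $20.50 = $5,361.30
Sale 3 (150) [LIFO — newest first]: 150 @ $20.00 = $3,000.00
Total COGS = $4,969.80 + $5,361.30 + $3,000.00 = $13,331.10
Ending inventory: 45 @ $21.30 + 107 @ $19.80 + 94 @ $20.50 + 81 @ $20.00 = $6,624.10

COGS = $13,331.10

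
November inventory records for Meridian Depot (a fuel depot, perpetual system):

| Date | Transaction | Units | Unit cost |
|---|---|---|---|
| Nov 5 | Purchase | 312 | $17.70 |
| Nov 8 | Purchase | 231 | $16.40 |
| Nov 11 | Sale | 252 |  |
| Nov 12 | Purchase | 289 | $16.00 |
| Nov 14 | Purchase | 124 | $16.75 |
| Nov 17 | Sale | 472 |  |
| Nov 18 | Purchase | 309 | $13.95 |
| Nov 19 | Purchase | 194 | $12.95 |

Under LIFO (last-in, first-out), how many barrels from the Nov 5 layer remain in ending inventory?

Nov 11, 252 sold [LIFO — newest first]: 231 @ $16.40 + 21 @ $17.70 = $4,160.10
Nov 17, 472 sold [LIFO — newest first]: 124 @ $16.75 + 289 @ $16.00 + 59 @ $17.70 = $7,745.30
Total COGS = $4,160.10 + $7,745.30 = $11,905.40
Ending inventory: 232 @ $17.70 + 309 @ $13.95 + 194 @ $12.95 = $10,929.25

232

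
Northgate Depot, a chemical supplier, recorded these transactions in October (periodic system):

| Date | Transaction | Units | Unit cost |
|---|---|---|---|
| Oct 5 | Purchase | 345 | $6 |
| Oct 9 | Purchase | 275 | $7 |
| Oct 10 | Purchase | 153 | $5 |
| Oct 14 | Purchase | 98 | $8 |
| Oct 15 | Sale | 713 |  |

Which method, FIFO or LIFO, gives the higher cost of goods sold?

FIFO COGS: 345 @ $6 + 275 @ $7 + 93 @ $5 = $4,460
LIFO COGS: 98 @ $8 + 153 @ $5 + 275 @ $7 + 187 @ $6 = $4,596

LIFO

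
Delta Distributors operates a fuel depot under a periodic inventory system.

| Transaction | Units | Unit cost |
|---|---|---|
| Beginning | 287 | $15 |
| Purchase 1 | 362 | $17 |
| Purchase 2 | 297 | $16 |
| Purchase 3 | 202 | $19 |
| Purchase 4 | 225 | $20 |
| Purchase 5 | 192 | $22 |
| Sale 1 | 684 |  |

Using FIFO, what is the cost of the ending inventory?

Sale 1 (684) [FIFO — oldest first]: 287 @ $15 + 362 @ $17 + 35 @ $16 = $11,019
Ending inventory: 262 @ $16 + 202 @ $19 + 225 @ $20 + 192 @ $22 = $16,754
Check: goods available $27,773 = COGS $11,019 + ending $16,754

Ending inventory = $16,754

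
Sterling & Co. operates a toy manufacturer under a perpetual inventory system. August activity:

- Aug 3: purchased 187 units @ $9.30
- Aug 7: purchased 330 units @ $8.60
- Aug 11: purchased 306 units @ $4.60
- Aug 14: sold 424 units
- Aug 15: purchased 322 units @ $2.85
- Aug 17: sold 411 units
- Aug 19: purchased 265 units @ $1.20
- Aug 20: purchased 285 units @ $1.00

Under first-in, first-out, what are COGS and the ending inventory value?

COGS = $6,018.90; ending inventory = $1,486.50

Aug 14, 424 sold [FIFO — oldest first]: 187 @ $9.30 + 237 @ $8.60 = $3,777.30
Aug 17, 411 sold [FIFO — oldest first]: 93 @ $8.60 + 306 @ $4.60 + 12 @ $2.85 = $2,241.60
Total COGS = $3,777.30 + $2,241.60 = $6,018.90
Ending inventory: 310 @ $2.85 + 265 @ $1.20 + 285 @ $1.00 = $1,486.50
Check: goods available $7,505.40 = COGS $6,018.90 + ending $1,486.50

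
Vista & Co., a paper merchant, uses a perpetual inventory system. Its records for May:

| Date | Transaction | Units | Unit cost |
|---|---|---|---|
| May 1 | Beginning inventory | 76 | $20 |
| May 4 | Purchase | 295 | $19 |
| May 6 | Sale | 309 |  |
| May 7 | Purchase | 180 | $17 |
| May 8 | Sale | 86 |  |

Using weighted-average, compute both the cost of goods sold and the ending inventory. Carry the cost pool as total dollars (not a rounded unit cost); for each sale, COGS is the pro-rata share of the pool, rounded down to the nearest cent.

After May 1: 76 on hand, pool $1,520.00 (≈ $20.0000 each)
After May 4: 371 on hand, pool $7,125.00 (≈ $19.2049 each)
May 6, sell 309: 309/371 × $7,125.00 → $5,934.29
After May 7: 242 on hand, pool $4,250.71 (≈ $17.5649 each)
May 8, sell 86: 86/242 × $4,250.71 → $1,510.58
Total COGS = $5,934.29 + $1,510.58 = $7,444.87
Ending inventory (cost pool remaining) = $2,740.13
Check: goods available $10,185.00 = COGS $7,444.87 + ending $2,740.13

COGS = $7,444.87; ending inventory = $2,740.13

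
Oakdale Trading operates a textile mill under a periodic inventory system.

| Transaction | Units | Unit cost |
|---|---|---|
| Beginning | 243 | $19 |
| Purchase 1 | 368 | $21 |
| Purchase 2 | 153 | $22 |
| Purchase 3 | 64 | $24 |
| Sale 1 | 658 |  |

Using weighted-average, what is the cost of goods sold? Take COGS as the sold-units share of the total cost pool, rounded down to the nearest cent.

Sale 1, sell 658: 658/828 × $17,247.00 → $13,705.94
Ending inventory (cost pool remaining) = $3,541.06
Check: goods available $17,247.00 = COGS $13,705.94 + ending $3,541.06

COGS = $13,705.94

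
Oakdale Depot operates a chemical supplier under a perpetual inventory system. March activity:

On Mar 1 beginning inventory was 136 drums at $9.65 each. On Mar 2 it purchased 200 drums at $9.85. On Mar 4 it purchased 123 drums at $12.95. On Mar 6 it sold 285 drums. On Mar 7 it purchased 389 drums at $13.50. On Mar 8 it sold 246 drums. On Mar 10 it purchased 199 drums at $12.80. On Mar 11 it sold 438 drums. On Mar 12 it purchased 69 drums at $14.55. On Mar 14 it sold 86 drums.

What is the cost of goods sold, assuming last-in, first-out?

Mar 6, 285 sold [LIFO — newest first]: 123 @ $12.95 + 162 @ $9.85 = $3,188.55
Mar 8, 246 sold [LIFO — newest first]: 246 @ $13.50 = $3,321.00
Mar 11, 438 sold [LIFO — newest first]: 199 @ $12.80 + 143 @ $13.50 + 38 @ $9.85 + 58 @ $9.65 = $5,411.70
Mar 14, 86 sold [LIFO — newest first]: 69 @ $14.55 + 17 @ $9.65 = $1,168.00
Total COGS = $3,188.55 + $3,321.00 + $5,411.70 + $1,168.00 = $13,089.25
Ending inventory: 61 @ $9.65 = $588.65

COGS = $13,089.25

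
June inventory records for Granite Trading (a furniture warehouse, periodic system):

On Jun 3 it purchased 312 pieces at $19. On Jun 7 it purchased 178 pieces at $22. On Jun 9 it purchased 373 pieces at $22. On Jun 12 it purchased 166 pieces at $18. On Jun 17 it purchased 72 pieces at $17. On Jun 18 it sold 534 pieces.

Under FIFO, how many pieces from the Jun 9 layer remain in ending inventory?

Jun 18, 534 sold [FIFO — oldest first]: 312 @ $19 + 178 @ $22 + 44 @ $22 = $10,812
Ending inventory: 329 @ $22 + 166 @ $18 + 72 @ $17 = $11,450
Check: goods available $22,262 = COGS $10,812 + ending $11,450

329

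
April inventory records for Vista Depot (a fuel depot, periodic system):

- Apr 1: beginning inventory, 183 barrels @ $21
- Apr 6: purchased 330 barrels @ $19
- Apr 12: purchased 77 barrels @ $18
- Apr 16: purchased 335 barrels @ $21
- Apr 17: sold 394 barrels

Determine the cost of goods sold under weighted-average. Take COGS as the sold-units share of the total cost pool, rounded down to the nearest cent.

COGS = $7,894.48

Apr 17, sell 394: 394/925 × $18,534.00 → $7,894.48
Ending inventory (cost pool remaining) = $10,639.52
Check: goods available $18,534.00 = COGS $7,894.48 + ending $10,639.52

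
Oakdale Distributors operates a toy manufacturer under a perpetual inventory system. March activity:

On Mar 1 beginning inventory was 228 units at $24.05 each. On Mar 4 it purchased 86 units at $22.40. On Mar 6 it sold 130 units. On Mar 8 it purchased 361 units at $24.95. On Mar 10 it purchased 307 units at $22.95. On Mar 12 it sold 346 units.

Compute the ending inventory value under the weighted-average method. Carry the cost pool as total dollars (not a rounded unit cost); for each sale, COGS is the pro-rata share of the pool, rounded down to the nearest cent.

Ending inventory = $12,112.32

After Mar 1: 228 on hand, pool $5,483.40 (≈ $24.0500 each)
After Mar 4: 314 on hand, pool $7,409.80 (≈ $23.5981 each)
Mar 6, sell 130: 130/314 × $7,409.80 → $3,067.75
After Mar 8: 545 on hand, pool $13,349.00 (≈ $24.4936 each)
After Mar 10: 852 on hand, pool $20,394.65 (≈ $23.9374 each)
Mar 12, sell 346: 346/852 × $20,394.65 → $8,282.33
Total COGS = $3,067.75 + $8,282.33 = $11,350.08
Ending inventory (cost pool remaining) = $12,112.32
Check: goods available $23,462.40 = COGS $11,350.08 + ending $12,112.32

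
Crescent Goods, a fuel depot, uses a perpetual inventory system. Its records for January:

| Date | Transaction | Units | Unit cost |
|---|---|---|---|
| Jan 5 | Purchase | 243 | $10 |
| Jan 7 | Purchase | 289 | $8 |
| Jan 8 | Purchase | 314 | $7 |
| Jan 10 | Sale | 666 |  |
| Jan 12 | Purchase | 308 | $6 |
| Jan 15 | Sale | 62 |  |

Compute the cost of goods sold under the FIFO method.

COGS = $6,114

Jan 10, 666 sold [FIFO — oldest first]: 243 @ $10 + 289 @ $8 + 134 @ $7 = $5,680
Jan 15, 62 sold [FIFO — oldest first]: 62 @ $7 = $434
Total COGS = $5,680 + $434 = $6,114
Ending inventory: 118 @ $7 + 308 @ $6 = $2,674
Check: goods available $8,788 = COGS $6,114 + ending $2,674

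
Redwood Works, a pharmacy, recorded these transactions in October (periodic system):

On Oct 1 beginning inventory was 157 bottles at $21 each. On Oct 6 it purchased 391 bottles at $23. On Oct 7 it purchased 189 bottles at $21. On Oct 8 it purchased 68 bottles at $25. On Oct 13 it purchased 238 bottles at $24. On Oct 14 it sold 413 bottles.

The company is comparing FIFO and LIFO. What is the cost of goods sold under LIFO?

COGS = $9,659

FIFO COGS: 157 @ $21 + 256 @ $23 = $9,185
LIFO COGS: 238 @ $24 + 68 @ $25 + 107 @ $21 = $9,659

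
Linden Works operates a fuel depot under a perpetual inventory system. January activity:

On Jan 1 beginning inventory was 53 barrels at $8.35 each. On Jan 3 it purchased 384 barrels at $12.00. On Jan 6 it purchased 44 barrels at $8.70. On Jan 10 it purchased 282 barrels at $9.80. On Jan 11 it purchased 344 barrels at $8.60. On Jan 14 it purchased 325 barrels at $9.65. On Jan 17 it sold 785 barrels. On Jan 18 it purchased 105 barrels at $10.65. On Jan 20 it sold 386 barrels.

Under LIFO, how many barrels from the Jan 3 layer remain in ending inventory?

313

Jan 17, 785 sold [LIFO — newest first]: 325 @ $9.65 + 344 @ $8.60 + 116 @ $9.80 = $7,231.45
Jan 20, 386 sold [LIFO — newest first]: 105 @ $10.65 + 166 @ $9.80 + 44 @ $8.70 + 71 @ $12.00 = $3,979.85
Total COGS = $7,231.45 + $3,979.85 = $11,211.30
Ending inventory: 53 @ $8.35 + 313 @ $12.00 = $4,198.55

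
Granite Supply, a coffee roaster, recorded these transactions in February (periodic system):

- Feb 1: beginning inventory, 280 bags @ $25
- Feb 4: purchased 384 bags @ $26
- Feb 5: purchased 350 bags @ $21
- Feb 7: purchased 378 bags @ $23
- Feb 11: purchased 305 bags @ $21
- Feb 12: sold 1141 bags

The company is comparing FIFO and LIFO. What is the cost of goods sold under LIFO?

COGS = $25,257

FIFO COGS: 280 @ $25 + 384 @ $26 + 350 @ $21 + 127 @ $23 = $27,255
LIFO COGS: 305 @ $21 + 378 @ $23 + 350 @ $21 + 108 @ $26 = $25,257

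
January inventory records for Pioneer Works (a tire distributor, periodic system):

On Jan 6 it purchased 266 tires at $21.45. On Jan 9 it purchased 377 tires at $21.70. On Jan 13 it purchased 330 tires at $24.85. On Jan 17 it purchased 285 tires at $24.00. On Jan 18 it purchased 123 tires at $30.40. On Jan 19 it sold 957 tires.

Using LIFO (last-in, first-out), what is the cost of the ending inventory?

Ending inventory = $9,134.30

Jan 19, 957 sold [LIFO — newest first]: 123 @ $30.40 + 285 @ $24.00 + 330 @ $24.85 + 219 @ $21.70 = $23,532.00
Ending inventory: 266 @ $21.45 + 158 @ $21.70 = $9,134.30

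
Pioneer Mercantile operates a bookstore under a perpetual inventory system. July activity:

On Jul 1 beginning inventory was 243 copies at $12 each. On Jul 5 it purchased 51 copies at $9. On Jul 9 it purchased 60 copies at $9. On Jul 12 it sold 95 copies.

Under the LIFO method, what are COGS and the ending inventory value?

COGS = $855; ending inventory = $3,060

Jul 12, 95 sold [LIFO — newest first]: 60 @ $9 + 35 @ $9 = $855
Ending inventory: 243 @ $12 + 16 @ $9 = $3,060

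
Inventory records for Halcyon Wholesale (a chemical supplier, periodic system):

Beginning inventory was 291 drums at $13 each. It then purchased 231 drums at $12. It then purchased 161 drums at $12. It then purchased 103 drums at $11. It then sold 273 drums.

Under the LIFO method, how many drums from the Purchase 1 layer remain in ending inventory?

Sale 1 (273) [LIFO — newest first]: 103 @ $11 + 161 @ $12 + 9 @ $12 = $3,173
Ending inventory: 291 @ $13 + 222 @ $12 = $6,447
Check: goods available $9,620 = COGS $3,173 + ending $6,447

222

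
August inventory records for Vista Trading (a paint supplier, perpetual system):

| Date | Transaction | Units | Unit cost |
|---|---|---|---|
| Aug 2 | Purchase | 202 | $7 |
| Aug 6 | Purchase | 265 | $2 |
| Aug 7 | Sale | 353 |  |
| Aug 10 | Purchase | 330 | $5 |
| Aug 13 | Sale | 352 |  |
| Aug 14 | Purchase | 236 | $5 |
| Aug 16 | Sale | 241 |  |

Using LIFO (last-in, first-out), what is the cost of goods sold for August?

Aug 7, 353 sold [LIFO — newest first]: 265 @ $2 + 88 @ $7 = $1,146
Aug 13, 352 sold [LIFO — newest first]: 330 @ $5 + 22 @ $7 = $1,804
Aug 16, 241 sold [LIFO — newest first]: 236 @ $5 + 5 @ $7 = $1,215
Total COGS = $1,146 + $1,804 + $1,215 = $4,165
Ending inventory: 87 @ $7 = $609

COGS = $4,165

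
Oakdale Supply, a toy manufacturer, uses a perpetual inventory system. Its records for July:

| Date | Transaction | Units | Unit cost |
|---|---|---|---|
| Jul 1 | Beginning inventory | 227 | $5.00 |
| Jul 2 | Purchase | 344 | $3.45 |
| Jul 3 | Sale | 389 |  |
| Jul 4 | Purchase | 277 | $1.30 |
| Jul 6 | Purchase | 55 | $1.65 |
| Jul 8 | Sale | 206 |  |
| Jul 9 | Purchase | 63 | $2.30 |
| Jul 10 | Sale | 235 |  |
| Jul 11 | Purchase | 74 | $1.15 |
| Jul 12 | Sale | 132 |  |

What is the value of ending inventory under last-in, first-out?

Jul 3, 389 sold [LIFO — newest first]: 344 @ $3.45 + 45 @ $5.00 = $1,411.80
Jul 8, 206 sold [LIFO — newest first]: 55 @ $1.65 + 151 @ $1.30 = $287.05
Jul 10, 235 sold [LIFO — newest first]: 63 @ $2.30 + 126 @ $1.30 + 46 @ $5.00 = $538.70
Jul 12, 132 sold [LIFO — newest first]: 74 @ $1.15 + 58 @ $5.00 = $375.10
Total COGS = $1,411.80 + $287.05 + $538.70 + $375.10 = $2,612.65
Ending inventory: 78 @ $5.00 = $390.00

Ending inventory = $390.00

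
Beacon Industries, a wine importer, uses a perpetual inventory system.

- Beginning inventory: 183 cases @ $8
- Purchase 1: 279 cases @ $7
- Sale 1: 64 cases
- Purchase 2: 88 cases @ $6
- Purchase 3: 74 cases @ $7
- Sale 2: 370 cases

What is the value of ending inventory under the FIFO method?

Ending inventory = $1,242

Sale 1 (64) [FIFO — oldest first]: 64 @ $8 = $512
Sale 2 (370) [FIFO — oldest first]: 119 @ $8 + 251 @ $7 = $2,709
Total COGS = $512 + $2,709 = $3,221
Ending inventory: 28 @ $7 + 88 @ $6 + 74 @ $7 = $1,242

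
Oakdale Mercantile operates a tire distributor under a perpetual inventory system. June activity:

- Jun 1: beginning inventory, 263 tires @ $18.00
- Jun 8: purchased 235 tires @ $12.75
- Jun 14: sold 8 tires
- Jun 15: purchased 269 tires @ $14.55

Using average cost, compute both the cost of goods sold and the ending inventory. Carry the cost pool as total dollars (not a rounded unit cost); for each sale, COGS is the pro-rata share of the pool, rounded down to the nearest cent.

After Jun 1: 263 on hand, pool $4,734.00 (≈ $18.0000 each)
After Jun 8: 498 on hand, pool $7,730.25 (≈ $15.5226 each)
Jun 14, sell 8: 8/498 × $7,730.25 → $124.18
After Jun 15: 759 on hand, pool $11,520.02 (≈ $15.1779 each)
Ending inventory (cost pool remaining) = $11,520.02

COGS = $124.18; ending inventory = $11,520.02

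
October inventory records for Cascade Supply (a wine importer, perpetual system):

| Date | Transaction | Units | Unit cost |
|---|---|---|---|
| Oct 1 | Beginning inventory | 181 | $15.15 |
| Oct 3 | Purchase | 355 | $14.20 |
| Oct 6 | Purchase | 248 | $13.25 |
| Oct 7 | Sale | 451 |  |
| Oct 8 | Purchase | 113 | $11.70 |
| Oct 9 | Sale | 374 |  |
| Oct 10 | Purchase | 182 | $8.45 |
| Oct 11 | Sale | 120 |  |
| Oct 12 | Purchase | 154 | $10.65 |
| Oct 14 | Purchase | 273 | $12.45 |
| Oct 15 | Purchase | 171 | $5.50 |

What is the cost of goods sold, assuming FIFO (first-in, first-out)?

COGS = $12,796.85

Oct 7, 451 sold [FIFO — oldest first]: 181 @ $15.15 + 270 @ $14.20 = $6,576.15
Oct 9, 374 sold [FIFO — oldest first]: 85 @ $14.20 + 248 @ $13.25 + 41 @ $11.70 = $4,972.70
Oct 11, 120 sold [FIFO — oldest first]: 72 @ $11.70 + 48 @ $8.45 = $1,248.00
Total COGS = $6,576.15 + $4,972.70 + $1,248.00 = $12,796.85
Ending inventory: 134 @ $8.45 + 154 @ $10.65 + 273 @ $12.45 + 171 @ $5.50 = $7,111.75
Check: goods available $19,908.60 = COGS $12,796.85 + ending $7,111.75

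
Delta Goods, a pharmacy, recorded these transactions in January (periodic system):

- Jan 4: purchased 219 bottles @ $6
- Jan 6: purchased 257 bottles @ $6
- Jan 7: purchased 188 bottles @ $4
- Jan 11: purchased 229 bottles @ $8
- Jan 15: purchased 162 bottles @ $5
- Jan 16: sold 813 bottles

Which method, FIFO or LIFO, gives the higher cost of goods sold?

FIFO

FIFO COGS: 219 @ $6 + 257 @ $6 + 188 @ $4 + 149 @ $8 = $4,800
LIFO COGS: 162 @ $5 + 229 @ $8 + 188 @ $4 + 234 @ $6 = $4,798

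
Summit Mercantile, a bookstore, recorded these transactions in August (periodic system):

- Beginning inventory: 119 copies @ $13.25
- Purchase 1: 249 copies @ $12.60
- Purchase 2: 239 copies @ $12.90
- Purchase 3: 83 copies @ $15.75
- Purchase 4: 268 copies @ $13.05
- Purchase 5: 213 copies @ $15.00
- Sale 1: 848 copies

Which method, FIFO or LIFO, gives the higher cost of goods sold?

FIFO COGS: 119 @ $13.25 + 249 @ $12.60 + 239 @ $12.90 + 83 @ $15.75 + 158 @ $13.05 = $11,166.40
LIFO COGS: 213 @ $15.00 + 268 @ $13.05 + 83 @ $15.75 + 239 @ $12.90 + 45 @ $12.60 = $11,649.75

LIFO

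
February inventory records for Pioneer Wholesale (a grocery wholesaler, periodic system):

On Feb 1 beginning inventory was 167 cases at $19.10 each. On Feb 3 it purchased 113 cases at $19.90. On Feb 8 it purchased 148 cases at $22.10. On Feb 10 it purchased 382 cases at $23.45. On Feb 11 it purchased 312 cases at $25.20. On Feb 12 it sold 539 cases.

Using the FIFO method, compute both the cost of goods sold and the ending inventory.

Feb 12, 539 sold [FIFO — oldest first]: 167 @ $19.10 + 113 @ $19.90 + 148 @ $22.10 + 111 @ $23.45 = $11,312.15
Ending inventory: 271 @ $23.45 + 312 @ $25.20 = $14,217.35
Check: goods available $25,529.50 = COGS $11,312.15 + ending $14,217.35

COGS = $11,312.15; ending inventory = $14,217.35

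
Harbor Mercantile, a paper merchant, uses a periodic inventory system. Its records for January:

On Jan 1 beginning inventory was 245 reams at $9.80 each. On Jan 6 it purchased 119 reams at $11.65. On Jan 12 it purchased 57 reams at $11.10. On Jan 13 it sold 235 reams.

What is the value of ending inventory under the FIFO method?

Ending inventory = $2,117.05

Jan 13, 235 sold [FIFO — oldest first]: 235 @ $9.80 = $2,303.00
Ending inventory: 10 @ $9.80 + 119 @ $11.65 + 57 @ $11.10 = $2,117.05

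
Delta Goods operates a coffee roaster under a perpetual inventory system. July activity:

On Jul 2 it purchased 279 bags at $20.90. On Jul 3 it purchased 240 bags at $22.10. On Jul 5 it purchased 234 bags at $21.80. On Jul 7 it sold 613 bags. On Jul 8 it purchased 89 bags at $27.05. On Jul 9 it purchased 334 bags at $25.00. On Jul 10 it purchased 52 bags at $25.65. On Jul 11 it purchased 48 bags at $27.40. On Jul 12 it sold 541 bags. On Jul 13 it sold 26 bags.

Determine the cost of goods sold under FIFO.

Jul 7, 613 sold [FIFO — oldest first]: 279 @ $20.90 + 240 @ $22.10 + 94 @ $21.80 = $13,184.30
Jul 12, 541 sold [FIFO — oldest first]: 140 @ $21.80 + 89 @ $27.05 + 312 @ $25.00 = $13,259.45
Jul 13, 26 sold [FIFO — oldest first]: 22 @ $25.00 + 4 @ $25.65 = $652.60
Total COGS = $13,184.30 + $13,259.45 + $652.60 = $27,096.35
Ending inventory: 48 @ $25.65 + 48 @ $27.40 = $2,546.40
Check: goods available $29,642.75 = COGS $27,096.35 + ending $2,546.40

COGS = $27,096.35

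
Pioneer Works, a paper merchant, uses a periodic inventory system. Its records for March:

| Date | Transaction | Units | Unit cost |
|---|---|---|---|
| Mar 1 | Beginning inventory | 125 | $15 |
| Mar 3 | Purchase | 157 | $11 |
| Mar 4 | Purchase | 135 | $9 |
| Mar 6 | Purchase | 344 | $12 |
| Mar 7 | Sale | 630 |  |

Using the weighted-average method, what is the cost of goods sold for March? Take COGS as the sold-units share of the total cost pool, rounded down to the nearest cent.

COGS = $7,405.19

Mar 7, sell 630: 630/761 × $8,945.00 → $7,405.19
Ending inventory (cost pool remaining) = $1,539.81
Check: goods available $8,945.00 = COGS $7,405.19 + ending $1,539.81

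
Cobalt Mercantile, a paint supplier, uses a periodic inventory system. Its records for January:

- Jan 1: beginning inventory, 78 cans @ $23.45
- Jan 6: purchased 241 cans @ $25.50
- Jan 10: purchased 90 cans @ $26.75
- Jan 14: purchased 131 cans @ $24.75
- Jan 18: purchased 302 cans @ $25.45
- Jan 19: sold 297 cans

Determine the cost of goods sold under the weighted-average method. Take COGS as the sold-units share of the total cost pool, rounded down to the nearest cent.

Jan 19, sell 297: 297/842 × $21,310.25 → $7,516.79
Ending inventory (cost pool remaining) = $13,793.46

COGS = $7,516.79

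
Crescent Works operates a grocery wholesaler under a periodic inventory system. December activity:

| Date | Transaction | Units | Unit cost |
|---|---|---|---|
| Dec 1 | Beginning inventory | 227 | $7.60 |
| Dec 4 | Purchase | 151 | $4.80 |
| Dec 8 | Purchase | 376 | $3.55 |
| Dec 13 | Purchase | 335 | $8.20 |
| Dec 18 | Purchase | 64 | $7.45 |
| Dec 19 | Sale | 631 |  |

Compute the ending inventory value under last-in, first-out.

Ending inventory = $2,961.20

Dec 19, 631 sold [LIFO — newest first]: 64 @ $7.45 + 335 @ $8.20 + 232 @ $3.55 = $4,047.40
Ending inventory: 227 @ $7.60 + 151 @ $4.80 + 144 @ $3.55 = $2,961.20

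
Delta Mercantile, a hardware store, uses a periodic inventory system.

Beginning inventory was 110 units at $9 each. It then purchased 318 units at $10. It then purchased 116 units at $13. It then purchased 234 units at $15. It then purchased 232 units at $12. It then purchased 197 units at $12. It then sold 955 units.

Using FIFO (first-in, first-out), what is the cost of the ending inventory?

Ending inventory = $3,024

Sale 1 (955) [FIFO — oldest first]: 110 @ $9 + 318 @ $10 + 116 @ $13 + 234 @ $15 + 177 @ $12 = $11,312
Ending inventory: 55 @ $12 + 197 @ $12 = $3,024
Check: goods available $14,336 = COGS $11,312 + ending $3,024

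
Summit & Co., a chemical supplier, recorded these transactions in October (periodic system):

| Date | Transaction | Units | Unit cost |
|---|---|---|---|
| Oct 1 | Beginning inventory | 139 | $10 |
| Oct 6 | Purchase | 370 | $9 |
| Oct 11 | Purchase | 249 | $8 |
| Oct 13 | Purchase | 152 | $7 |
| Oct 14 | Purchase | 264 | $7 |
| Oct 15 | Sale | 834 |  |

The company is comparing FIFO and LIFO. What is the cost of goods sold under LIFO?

FIFO COGS: 139 @ $10 + 370 @ $9 + 249 @ $8 + 76 @ $7 = $7,244
LIFO COGS: 264 @ $7 + 152 @ $7 + 249 @ $8 + 169 @ $9 = $6,425

COGS = $6,425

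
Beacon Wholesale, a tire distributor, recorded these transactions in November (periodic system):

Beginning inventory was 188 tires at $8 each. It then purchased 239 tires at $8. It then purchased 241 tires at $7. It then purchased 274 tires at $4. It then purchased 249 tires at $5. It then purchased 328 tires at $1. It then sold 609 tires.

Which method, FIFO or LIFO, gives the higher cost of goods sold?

FIFO COGS: 188 @ $8 + 239 @ $8 + 182 @ $7 = $4,690
LIFO COGS: 328 @ $1 + 249 @ $5 + 32 @ $4 = $1,701

FIFO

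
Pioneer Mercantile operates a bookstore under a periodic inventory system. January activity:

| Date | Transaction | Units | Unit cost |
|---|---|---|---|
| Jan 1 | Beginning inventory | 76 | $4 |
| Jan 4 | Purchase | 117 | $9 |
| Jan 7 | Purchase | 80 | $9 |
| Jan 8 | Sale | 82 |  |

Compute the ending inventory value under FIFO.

Jan 8, 82 sold [FIFO — oldest first]: 76 @ $4 + 6 @ $9 = $358
Ending inventory: 111 @ $9 + 80 @ $9 = $1,719

Ending inventory = $1,719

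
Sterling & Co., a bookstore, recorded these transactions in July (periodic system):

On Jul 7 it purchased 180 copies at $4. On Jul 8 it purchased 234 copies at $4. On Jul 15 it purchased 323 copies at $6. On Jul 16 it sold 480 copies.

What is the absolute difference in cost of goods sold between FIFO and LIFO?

$514

FIFO COGS: 180 @ $4 + 234 @ $4 + 66 @ $6 = $2,052
LIFO COGS: 323 @ $6 + 157 @ $4 = $2,566
Difference = |$2,052 − $2,566| = $514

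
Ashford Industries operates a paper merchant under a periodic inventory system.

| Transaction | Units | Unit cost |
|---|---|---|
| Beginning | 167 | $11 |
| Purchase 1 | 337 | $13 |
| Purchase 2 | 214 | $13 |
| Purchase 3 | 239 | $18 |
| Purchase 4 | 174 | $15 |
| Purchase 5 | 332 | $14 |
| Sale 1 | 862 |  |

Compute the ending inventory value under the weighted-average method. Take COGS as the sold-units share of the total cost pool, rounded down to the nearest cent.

Sale 1, sell 862: 862/1463 × $20,560.00 → $12,113.95
Ending inventory (cost pool remaining) = $8,446.05

Ending inventory = $8,446.05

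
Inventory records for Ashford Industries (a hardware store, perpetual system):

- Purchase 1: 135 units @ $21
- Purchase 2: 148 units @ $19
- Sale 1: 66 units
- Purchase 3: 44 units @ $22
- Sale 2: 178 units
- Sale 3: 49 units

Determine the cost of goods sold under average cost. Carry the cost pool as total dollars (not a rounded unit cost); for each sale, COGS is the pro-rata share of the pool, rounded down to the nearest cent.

COGS = $5,924.83

After Purchase 1: 135 on hand, pool $2,835.00 (≈ $21.0000 each)
After Purchase 2: 283 on hand, pool $5,647.00 (≈ $19.9541 each)
Sale 1, sell 66: 66/283 × $5,647.00 → $1,316.96
After Purchase 3: 261 on hand, pool $5,298.04 (≈ $20.2990 each)
Sale 2, sell 178: 178/261 × $5,298.04 → $3,613.22
Sale 3, sell 49: 49/83 × $1,684.82 → $994.65
Total COGS = $1,316.96 + $3,613.22 + $994.65 = $5,924.83
Ending inventory (cost pool remaining) = $690.17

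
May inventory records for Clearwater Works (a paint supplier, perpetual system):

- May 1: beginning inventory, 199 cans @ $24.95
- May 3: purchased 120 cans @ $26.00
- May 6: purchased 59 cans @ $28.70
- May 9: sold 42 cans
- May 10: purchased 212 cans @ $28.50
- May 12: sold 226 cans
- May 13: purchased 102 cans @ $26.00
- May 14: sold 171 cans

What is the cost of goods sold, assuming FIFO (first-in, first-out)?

May 9, 42 sold [FIFO — oldest first]: 42 @ $24.95 = $1,047.90
May 12, 226 sold [FIFO — oldest first]: 157 @ $24.95 + 69 @ $26.00 = $5,711.15
May 14, 171 sold [FIFO — oldest first]: 51 @ $26.00 + 59 @ $28.70 + 61 @ $28.50 = $4,757.80
Total COGS = $1,047.90 + $5,711.15 + $4,757.80 = $11,516.85
Ending inventory: 151 @ $28.50 + 102 @ $26.00 = $6,955.50
Check: goods available $18,472.35 = COGS $11,516.85 + ending $6,955.50

COGS = $11,516.85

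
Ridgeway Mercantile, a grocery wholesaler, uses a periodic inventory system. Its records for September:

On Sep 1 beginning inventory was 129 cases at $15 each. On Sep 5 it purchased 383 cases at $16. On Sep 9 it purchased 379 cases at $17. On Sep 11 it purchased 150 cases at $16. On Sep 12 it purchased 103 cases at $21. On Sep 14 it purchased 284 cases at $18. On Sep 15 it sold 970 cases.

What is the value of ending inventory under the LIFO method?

Ending inventory = $7,199

Sep 15, 970 sold [LIFO — newest first]: 284 @ $18 + 103 @ $21 + 150 @ $16 + 379 @ $17 + 54 @ $16 = $16,982
Ending inventory: 129 @ $15 + 329 @ $16 = $7,199
Check: goods available $24,181 = COGS $16,982 + ending $7,199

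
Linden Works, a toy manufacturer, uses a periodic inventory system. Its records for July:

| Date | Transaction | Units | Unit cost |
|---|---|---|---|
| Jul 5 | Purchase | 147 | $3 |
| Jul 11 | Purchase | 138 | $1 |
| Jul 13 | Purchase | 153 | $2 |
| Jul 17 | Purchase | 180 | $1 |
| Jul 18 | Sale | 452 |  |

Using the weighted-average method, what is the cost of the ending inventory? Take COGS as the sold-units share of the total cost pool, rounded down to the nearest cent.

Ending inventory = $286.07

Jul 18, sell 452: 452/618 × $1,065.00 → $778.93
Ending inventory (cost pool remaining) = $286.07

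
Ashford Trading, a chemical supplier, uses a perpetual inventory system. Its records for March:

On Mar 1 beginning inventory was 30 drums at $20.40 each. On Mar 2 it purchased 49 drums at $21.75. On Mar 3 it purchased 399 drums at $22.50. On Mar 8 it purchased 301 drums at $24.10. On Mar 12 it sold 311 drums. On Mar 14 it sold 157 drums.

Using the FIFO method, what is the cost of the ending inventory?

Ending inventory = $7,479.10

Mar 12, 311 sold [FIFO — oldest first]: 30 @ $20.40 + 49 @ $21.75 + 232 @ $22.50 = $6,897.75
Mar 14, 157 sold [FIFO — oldest first]: 157 @ $22.50 = $3,532.50
Total COGS = $6,897.75 + $3,532.50 = $10,430.25
Ending inventory: 10 @ $22.50 + 301 @ $24.10 = $7,479.10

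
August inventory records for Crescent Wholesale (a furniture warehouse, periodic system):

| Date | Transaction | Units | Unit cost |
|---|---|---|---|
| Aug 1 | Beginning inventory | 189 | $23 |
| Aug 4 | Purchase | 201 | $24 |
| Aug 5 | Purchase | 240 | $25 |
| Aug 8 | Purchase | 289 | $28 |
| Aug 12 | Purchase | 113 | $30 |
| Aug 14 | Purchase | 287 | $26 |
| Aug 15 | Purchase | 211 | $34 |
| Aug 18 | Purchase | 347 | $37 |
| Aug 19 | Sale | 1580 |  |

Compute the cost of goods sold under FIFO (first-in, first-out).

COGS = $43,139

Aug 19, 1580 sold [FIFO — oldest first]: 189 @ $23 + 201 @ $24 + 240 @ $25 + 289 @ $28 + 113 @ $30 + 287 @ $26 + 211 @ $34 + 50 @ $37 = $43,139
Ending inventory: 297 @ $37 = $10,989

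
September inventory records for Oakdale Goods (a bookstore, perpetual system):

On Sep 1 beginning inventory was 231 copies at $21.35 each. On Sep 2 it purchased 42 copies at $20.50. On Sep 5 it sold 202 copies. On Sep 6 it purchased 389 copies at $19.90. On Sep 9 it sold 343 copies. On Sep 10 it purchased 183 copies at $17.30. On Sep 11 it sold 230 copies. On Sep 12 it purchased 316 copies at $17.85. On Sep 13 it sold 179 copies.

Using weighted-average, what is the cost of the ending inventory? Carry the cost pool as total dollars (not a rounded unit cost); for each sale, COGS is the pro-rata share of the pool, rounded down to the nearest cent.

After Sep 1: 231 on hand, pool $4,931.85 (≈ $21.3500 each)
After Sep 2: 273 on hand, pool $5,792.85 (≈ $21.2192 each)
Sep 5, sell 202: 202/273 × $5,792.85 → $4,286.28
After Sep 6: 460 on hand, pool $9,247.67 (≈ $20.1036 each)
Sep 9, sell 343: 343/460 × $9,247.67 → $6,895.54
After Sep 10: 300 on hand, pool $5,518.03 (≈ $18.3934 each)
Sep 11, sell 230: 230/300 × $5,518.03 → $4,230.48
After Sep 12: 386 on hand, pool $6,928.15 (≈ $17.9486 each)
Sep 13, sell 179: 179/386 × $6,928.15 → $3,212.79
Total COGS = $4,286.28 + $6,895.54 + $4,230.48 + $3,212.79 = $18,625.09
Ending inventory (cost pool remaining) = $3,715.36
Check: goods available $22,340.45 = COGS $18,625.09 + ending $3,715.36

Ending inventory = $3,715.36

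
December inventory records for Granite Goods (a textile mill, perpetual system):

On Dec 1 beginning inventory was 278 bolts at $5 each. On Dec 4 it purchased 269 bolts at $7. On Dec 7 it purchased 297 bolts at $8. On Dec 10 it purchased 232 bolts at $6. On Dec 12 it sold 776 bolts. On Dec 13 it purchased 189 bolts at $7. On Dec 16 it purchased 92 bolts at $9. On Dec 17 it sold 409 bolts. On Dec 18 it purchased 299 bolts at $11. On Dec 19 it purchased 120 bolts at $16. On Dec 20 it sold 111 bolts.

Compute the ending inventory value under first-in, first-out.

Ending inventory = $5,758

Dec 12, 776 sold [FIFO — oldest first]: 278 @ $5 + 269 @ $7 + 229 @ $8 = $5,105
Dec 17, 409 sold [FIFO — oldest first]: 68 @ $8 + 232 @ $6 + 109 @ $7 = $2,699
Dec 20, 111 sold [FIFO — oldest first]: 80 @ $7 + 31 @ $9 = $839
Total COGS = $5,105 + $2,699 + $839 = $8,643
Ending inventory: 61 @ $9 + 299 @ $11 + 120 @ $16 = $5,758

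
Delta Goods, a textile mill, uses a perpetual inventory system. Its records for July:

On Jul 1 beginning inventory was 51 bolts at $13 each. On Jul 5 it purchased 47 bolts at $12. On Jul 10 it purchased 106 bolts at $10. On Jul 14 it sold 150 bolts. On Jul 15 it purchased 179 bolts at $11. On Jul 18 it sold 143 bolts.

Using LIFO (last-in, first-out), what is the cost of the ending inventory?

Jul 14, 150 sold [LIFO — newest first]: 106 @ $10 + 44 @ $12 = $1,588
Jul 18, 143 sold [LIFO — newest first]: 143 @ $11 = $1,573
Total COGS = $1,588 + $1,573 = $3,161
Ending inventory: 51 @ $13 + 3 @ $12 + 36 @ $11 = $1,095
Check: goods available $4,256 = COGS $3,161 + ending $1,095

Ending inventory = $1,095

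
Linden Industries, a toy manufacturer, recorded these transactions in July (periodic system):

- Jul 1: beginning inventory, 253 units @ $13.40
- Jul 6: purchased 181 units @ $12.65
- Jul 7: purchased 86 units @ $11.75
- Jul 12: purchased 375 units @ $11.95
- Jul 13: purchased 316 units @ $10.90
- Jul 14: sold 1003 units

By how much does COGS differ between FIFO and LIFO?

FIFO COGS: 253 @ $13.40 + 181 @ $12.65 + 86 @ $11.75 + 375 @ $11.95 + 108 @ $10.90 = $12,348.80
LIFO COGS: 316 @ $10.90 + 375 @ $11.95 + 86 @ $11.75 + 181 @ $12.65 + 45 @ $13.40 = $11,828.80
Difference = |$12,348.80 − $11,828.80| = $520.00

$520.00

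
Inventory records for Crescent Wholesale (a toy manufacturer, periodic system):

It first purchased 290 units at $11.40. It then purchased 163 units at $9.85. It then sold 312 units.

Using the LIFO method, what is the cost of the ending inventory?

Sale 1 (312) [LIFO — newest first]: 163 @ $9.85 + 149 @ $11.40 = $3,304.15
Ending inventory: 141 @ $11.40 = $1,607.40

Ending inventory = $1,607.40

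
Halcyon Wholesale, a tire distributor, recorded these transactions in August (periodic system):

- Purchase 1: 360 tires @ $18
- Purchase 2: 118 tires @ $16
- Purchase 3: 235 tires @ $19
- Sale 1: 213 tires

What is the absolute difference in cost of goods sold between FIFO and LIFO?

$213

FIFO COGS: 213 @ $18 = $3,834
LIFO COGS: 213 @ $19 = $4,047
Difference = |$3,834 − $4,047| = $213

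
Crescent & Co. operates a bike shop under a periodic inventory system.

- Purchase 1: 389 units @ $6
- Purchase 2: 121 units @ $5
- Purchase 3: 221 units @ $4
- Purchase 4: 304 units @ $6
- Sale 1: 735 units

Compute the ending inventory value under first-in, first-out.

Ending inventory = $1,800

Sale 1 (735) [FIFO — oldest first]: 389 @ $6 + 121 @ $5 + 221 @ $4 + 4 @ $6 = $3,847
Ending inventory: 300 @ $6 = $1,800
Check: goods available $5,647 = COGS $3,847 + ending $1,800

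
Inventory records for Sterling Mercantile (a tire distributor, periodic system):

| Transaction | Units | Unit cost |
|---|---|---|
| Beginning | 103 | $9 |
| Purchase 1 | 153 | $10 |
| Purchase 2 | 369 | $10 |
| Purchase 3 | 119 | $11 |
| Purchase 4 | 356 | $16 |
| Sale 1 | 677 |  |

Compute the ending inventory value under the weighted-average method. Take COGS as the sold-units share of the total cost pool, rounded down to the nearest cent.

Sale 1, sell 677: 677/1100 × $13,152.00 → $8,094.45
Ending inventory (cost pool remaining) = $5,057.55

Ending inventory = $5,057.55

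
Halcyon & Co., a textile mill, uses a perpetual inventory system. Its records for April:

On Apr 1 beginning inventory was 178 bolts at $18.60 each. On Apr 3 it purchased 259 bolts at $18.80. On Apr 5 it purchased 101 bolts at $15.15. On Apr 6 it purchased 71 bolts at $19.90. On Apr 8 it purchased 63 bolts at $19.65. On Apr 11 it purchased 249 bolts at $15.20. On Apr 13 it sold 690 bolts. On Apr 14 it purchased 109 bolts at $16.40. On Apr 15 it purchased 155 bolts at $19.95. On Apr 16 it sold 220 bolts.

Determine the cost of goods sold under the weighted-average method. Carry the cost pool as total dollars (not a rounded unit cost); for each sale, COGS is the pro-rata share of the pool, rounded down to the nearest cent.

COGS = $16,064.84

After Apr 1: 178 on hand, pool $3,310.80 (≈ $18.6000 each)
After Apr 3: 437 on hand, pool $8,180.00 (≈ $18.7185 each)
After Apr 5: 538 on hand, pool $9,710.15 (≈ $18.0486 each)
After Apr 6: 609 on hand, pool $11,123.05 (≈ $18.2644 each)
After Apr 8: 672 on hand, pool $12,361.00 (≈ $18.3943 each)
After Apr 11: 921 on hand, pool $16,145.80 (≈ $17.5307 each)
Apr 13, sell 690: 690/921 × $16,145.80 → $12,096.20
After Apr 14: 340 on hand, pool $5,837.20 (≈ $17.1682 each)
After Apr 15: 495 on hand, pool $8,929.45 (≈ $18.0393 each)
Apr 16, sell 220: 220/495 × $8,929.45 → $3,968.64
Total COGS = $12,096.20 + $3,968.64 = $16,064.84
Ending inventory (cost pool remaining) = $4,960.81
Check: goods available $21,025.65 = COGS $16,064.84 + ending $4,960.81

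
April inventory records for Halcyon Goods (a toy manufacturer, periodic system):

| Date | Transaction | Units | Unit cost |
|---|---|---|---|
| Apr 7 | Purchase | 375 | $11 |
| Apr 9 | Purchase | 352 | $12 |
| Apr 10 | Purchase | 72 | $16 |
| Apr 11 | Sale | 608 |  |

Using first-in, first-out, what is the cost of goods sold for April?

COGS = $6,921

Apr 11, 608 sold [FIFO — oldest first]: 375 @ $11 + 233 @ $12 = $6,921
Ending inventory: 119 @ $12 + 72 @ $16 = $2,580
Check: goods available $9,501 = COGS $6,921 + ending $2,580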